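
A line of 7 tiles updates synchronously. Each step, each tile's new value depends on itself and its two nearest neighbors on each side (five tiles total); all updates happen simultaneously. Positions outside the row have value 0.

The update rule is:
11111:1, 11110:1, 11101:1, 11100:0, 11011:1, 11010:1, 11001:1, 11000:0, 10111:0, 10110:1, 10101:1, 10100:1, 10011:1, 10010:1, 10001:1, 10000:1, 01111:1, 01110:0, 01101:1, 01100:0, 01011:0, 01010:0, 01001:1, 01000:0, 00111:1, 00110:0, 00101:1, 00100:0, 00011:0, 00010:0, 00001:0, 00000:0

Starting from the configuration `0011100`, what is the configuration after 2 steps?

0000100

step 1: 0010001
step 2: 0000100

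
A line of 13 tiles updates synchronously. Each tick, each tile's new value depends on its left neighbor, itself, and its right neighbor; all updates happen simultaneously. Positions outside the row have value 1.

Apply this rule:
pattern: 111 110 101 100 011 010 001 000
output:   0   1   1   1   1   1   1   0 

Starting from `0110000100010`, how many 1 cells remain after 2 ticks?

7

tick 1: 1111001110111
tick 2: 0001111011100
count of 1: 7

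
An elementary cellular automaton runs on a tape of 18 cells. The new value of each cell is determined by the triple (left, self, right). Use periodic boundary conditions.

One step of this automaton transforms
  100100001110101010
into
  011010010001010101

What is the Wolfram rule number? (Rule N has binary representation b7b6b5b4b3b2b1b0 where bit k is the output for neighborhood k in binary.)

50

position 9: 111 → 0  (bit 7 = 0)
position 10: 110 → 0  (bit 6 = 0)
position 11: 101 → 1  (bit 5 = 1)
position 1: 100 → 1  (bit 4 = 1)
position 8: 011 → 0  (bit 3 = 0)
position 0: 010 → 0  (bit 2 = 0)
position 2: 001 → 1  (bit 1 = 1)
position 5: 000 → 0  (bit 0 = 0)
bits b7..b0 = 00110010 = 50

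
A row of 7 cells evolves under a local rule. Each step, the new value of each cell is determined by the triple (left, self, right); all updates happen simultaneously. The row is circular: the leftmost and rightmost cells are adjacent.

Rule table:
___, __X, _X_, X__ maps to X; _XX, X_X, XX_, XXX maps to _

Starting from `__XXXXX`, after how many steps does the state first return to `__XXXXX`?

XX_____
__XXXXX

2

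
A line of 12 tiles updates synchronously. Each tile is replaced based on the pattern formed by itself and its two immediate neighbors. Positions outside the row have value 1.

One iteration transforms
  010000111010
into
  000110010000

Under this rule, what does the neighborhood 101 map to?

0

At position 0 the neighborhood is 101; the next row has 0 there.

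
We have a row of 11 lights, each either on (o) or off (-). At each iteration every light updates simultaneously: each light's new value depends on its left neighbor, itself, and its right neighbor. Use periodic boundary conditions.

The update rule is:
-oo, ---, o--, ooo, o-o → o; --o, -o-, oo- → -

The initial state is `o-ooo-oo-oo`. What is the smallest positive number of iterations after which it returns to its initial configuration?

-ooo-oo-ooo
ooo-oo-ooo-
oo-oo-ooo-o
o-oo-ooo-oo
-oo-ooo-ooo
oo-ooo-ooo-
o-ooo-ooo-o
-ooo-ooo-oo
ooo-ooo-oo-
oo-ooo-oo-o
o-ooo-oo-oo

11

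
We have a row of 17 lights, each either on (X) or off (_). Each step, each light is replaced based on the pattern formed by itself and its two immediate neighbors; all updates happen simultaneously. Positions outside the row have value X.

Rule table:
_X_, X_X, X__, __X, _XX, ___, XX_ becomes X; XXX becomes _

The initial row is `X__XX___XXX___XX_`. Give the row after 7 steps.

XXXXXXXXX_XXXXXXX
________XXX______
XXXXXXXXX_XXXXXXX  (repeats step 1; period 2)
step 7: XXXXXXXXX_XXXXXXX

XXXXXXXXX_XXXXXXX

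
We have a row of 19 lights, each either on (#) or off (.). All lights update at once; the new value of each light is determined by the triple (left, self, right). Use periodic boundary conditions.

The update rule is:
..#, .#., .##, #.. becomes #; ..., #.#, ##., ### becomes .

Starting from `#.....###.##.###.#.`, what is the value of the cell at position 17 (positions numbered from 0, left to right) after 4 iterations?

##...##...#..#...#.
#.#.##.#.######.##.
#.#.#..#.#......#..
#.#.####.##....####
position 17 holds #

#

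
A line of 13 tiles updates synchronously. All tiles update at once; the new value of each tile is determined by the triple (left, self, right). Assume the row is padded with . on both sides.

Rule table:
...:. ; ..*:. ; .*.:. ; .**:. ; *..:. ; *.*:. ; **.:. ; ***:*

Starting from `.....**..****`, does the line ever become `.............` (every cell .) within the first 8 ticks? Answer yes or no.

..........**.
.............
all cells are . at tick 2

yes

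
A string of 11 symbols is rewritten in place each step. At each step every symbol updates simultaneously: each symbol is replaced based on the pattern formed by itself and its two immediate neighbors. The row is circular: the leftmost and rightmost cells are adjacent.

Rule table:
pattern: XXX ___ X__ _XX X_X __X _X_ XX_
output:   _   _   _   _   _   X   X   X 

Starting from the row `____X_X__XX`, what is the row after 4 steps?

__X_X_X_X_X

step 1: ___XX_X_X_X
step 2: __X_X_X_X_X
step 3: _XX_X_X_X_X
step 4: __X_X_X_X_X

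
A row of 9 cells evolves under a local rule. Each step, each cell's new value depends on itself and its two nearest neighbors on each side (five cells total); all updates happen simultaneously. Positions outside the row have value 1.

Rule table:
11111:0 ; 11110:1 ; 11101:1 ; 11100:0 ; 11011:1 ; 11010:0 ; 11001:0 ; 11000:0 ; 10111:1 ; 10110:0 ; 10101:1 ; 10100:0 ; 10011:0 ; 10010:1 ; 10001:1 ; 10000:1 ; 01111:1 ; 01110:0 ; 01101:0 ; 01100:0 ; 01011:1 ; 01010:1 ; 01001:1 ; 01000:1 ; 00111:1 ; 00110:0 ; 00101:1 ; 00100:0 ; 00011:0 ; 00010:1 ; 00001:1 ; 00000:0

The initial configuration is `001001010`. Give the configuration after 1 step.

010111111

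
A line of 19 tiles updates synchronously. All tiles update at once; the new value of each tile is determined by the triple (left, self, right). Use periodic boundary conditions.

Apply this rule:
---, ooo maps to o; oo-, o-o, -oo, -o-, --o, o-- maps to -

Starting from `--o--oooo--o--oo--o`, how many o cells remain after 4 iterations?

11

iteration 1: ------oo-----------
iteration 2: ooooo----oooooooooo
iteration 3: oooo--oo--ooooooooo
iteration 4: ooo--------oooooooo
count of o: 11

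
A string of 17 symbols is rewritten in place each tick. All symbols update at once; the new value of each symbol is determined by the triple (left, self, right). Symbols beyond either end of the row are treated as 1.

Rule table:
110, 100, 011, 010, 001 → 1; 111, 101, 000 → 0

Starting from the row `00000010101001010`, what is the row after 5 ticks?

01111010101111010

10000110101111010
11001110101001010
01111010101111010
01001010101001010
01111010101111010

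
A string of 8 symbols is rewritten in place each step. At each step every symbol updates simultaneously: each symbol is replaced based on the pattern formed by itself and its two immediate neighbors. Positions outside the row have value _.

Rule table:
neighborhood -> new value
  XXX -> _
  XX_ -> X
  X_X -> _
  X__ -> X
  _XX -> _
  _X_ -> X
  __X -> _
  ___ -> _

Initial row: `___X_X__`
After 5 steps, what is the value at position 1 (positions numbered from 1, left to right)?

_

___X_XX_
___X__XX
___XX__X
____XX_X
_____X_X
position 1 holds _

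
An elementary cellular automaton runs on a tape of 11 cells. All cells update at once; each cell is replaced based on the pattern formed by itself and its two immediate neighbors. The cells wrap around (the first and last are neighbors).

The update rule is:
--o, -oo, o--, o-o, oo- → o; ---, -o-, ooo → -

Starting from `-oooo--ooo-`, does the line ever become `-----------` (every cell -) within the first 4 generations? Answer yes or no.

no

oo--oooo-oo
-oooo--ooo-  (repeats generation 0; period 2)
generation 4: -oooo--ooo-
generation 4 is -oooo--ooo-, still not uniform -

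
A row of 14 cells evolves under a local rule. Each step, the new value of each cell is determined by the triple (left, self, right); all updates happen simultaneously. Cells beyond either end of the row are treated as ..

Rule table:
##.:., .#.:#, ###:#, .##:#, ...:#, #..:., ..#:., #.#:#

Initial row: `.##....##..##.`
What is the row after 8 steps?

.#..#####..#.#

step 1: .#..##.#...#..
step 2: .#..#.##.#.#.#
step 3: .#..###.######
step 4: .#..##.######.
step 5: .#..#.######..
step 6: .#..#######..#
step 7: .#..######...#
step 8: .#..#####..#.#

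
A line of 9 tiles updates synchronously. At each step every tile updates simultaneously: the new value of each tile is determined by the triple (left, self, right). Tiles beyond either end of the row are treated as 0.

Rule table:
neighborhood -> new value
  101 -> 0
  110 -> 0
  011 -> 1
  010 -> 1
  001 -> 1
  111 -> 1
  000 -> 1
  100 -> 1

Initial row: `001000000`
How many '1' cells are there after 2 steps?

8

step 1: 111111111
step 2: 111111110
count of 1: 8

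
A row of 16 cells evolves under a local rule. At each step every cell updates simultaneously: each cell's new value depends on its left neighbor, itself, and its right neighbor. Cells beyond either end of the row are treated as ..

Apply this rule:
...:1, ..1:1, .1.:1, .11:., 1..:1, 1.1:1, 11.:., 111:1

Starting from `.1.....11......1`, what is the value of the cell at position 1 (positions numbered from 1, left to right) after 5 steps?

.

1111111..1111111
.11111.11.11111.
1.111.1..1.111.1
11.1.111111.1.11
..111.1111.111..
position 1 holds .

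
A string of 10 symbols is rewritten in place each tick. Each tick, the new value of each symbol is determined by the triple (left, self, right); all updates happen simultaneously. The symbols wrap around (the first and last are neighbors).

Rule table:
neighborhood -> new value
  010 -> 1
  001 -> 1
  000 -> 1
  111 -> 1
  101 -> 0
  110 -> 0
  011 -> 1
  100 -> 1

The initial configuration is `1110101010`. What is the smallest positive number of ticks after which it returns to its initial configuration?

10

1100101010
1011101010
1011001010
1010111010
1010110010
1010101110
1010101100
1010101011
0010101011
1110101010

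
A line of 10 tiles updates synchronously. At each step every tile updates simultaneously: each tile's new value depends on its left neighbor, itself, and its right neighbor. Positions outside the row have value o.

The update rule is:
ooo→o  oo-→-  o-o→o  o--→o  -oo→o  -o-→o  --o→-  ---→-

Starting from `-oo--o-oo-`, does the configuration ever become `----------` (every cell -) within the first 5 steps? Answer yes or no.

step 1: oo-o-ooo-o
step 2: o-ooooo-oo
step 3: -ooooo-ooo
step 4: ooooo-oooo
step 5: oooo-ooooo
step 5 is oooo-ooooo, still not uniform -

no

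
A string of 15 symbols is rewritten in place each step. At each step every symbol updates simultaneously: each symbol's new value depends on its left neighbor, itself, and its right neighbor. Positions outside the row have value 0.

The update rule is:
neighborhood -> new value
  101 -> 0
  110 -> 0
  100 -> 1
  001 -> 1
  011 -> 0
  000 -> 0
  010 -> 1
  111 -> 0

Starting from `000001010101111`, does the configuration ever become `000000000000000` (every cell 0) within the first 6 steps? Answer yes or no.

no

000011010100000
000100010110000
001110110001000
010000001011100
111000011000010
000100100100111
step 6 is 000100100100111, still not uniform 0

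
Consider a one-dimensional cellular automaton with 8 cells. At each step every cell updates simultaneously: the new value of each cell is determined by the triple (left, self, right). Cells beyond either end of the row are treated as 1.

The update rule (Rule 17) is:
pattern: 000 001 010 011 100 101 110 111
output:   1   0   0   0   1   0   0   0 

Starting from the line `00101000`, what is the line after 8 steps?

step 1: 10000110
step 2: 01110000
step 3: 00001110
step 4: 11100000
step 5: 00011110
step 6: 11000000
step 7: 00111110
step 8: 10000000

10000000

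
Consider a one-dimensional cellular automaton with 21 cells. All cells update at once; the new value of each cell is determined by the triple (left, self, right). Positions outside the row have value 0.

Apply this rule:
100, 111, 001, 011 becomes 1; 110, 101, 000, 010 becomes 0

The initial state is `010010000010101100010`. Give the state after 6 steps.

101010000100000001000

101101000100001010101
001000101010010000000
010101000001101000000
100000100011000100000
010001010110101010000
101010000100000001000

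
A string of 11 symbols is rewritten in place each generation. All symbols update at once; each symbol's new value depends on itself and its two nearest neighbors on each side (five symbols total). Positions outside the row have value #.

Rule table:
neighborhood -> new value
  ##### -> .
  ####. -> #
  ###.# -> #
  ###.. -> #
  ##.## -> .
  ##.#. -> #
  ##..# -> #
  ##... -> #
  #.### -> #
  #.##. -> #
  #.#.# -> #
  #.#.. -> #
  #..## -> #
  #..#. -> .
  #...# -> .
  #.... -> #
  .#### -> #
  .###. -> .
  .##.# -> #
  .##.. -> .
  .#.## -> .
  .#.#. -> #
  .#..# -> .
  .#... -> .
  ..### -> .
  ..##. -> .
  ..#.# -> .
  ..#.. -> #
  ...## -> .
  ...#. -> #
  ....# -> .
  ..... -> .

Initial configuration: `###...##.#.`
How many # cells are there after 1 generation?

6

.###...###.
count of #: 6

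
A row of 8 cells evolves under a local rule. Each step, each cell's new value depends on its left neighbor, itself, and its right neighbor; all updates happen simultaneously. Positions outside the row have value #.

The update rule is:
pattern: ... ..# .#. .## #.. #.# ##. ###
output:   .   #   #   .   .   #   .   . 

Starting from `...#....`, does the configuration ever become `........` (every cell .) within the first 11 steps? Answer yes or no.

..##...#
.#....#.
##...###
....#...
...##..#
..#...#.
.##..###
#...#...
...##..#  (repeats step 5; period 4)
step 11: .##..###
step 11 is .##..###, still not uniform .

no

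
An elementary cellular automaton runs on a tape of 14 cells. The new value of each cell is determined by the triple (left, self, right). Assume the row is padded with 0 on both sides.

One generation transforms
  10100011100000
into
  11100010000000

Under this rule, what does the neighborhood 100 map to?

0

At position 3 the neighborhood is 100; the next row has 0 there.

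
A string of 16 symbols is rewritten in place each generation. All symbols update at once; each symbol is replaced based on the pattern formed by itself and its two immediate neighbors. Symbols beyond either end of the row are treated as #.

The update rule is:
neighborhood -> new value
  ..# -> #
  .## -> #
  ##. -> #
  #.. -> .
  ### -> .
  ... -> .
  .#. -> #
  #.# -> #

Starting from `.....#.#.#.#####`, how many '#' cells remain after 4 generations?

8

generation 1: ....########....
generation 2: ...##......#...#
generation 3: ..###.....##..##
generation 4: .##.#....###.##.
count of #: 8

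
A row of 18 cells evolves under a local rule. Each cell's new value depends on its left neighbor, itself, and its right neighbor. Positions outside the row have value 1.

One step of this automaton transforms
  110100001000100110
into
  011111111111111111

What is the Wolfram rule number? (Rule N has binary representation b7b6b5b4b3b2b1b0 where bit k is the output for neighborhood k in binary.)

127

position 0: 111 → 0  (bit 7 = 0)
position 1: 110 → 1  (bit 6 = 1)
position 2: 101 → 1  (bit 5 = 1)
position 4: 100 → 1  (bit 4 = 1)
position 15: 011 → 1  (bit 3 = 1)
position 3: 010 → 1  (bit 2 = 1)
position 7: 001 → 1  (bit 1 = 1)
position 5: 000 → 1  (bit 0 = 1)
bits b7..b0 = 01111111 = 127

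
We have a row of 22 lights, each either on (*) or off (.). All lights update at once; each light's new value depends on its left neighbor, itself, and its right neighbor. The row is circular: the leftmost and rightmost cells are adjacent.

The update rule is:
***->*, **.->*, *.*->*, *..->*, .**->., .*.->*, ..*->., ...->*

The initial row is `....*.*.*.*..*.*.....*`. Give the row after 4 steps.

step 1: ***.********.*******.*
step 2: ****.********.*******.
step 3: .****.********.*******
step 4: *.****.********.******

*.****.********.******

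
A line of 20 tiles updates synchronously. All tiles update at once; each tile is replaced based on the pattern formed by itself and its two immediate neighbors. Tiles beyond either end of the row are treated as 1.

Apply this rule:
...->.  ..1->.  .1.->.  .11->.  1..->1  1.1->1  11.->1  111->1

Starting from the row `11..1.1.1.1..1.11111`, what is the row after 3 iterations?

11111..1.1.1.1..1.11

111..1.1.1.1..1.1111
1111..1.1.1.1..1.111
11111..1.1.1.1..1.11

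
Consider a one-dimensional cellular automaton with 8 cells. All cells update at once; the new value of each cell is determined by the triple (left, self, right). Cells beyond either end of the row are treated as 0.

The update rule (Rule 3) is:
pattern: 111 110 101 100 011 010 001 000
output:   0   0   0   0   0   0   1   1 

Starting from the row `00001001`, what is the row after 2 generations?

11110010
00000100

00000100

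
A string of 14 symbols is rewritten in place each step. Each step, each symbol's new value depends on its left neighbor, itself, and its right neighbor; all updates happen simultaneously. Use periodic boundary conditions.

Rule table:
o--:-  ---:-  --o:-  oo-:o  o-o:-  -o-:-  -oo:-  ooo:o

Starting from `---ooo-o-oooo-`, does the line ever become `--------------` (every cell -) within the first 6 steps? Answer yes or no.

step 1: ----oo----ooo-
step 2: -----o-----oo-
step 3: ------------o-
step 4: --------------
all cells are - at step 4

yes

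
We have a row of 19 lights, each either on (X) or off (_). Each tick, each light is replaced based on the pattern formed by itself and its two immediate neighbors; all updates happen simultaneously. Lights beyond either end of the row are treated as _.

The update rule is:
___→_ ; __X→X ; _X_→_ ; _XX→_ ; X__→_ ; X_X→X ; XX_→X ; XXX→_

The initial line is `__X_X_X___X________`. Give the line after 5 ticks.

_X___X_____________

tick 1: _X_X_X___X_________
tick 2: X_X_X___X__________
tick 3: _X_X___X___________
tick 4: X_X___X____________
tick 5: _X___X_____________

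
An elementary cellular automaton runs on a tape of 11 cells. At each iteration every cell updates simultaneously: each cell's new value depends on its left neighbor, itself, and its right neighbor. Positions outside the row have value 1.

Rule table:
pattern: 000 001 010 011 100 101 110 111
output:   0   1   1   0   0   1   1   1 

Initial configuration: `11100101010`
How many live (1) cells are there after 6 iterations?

11101111111
11110111111
11111011111
11111101111
11111110111
11111111011
count of 1: 10

10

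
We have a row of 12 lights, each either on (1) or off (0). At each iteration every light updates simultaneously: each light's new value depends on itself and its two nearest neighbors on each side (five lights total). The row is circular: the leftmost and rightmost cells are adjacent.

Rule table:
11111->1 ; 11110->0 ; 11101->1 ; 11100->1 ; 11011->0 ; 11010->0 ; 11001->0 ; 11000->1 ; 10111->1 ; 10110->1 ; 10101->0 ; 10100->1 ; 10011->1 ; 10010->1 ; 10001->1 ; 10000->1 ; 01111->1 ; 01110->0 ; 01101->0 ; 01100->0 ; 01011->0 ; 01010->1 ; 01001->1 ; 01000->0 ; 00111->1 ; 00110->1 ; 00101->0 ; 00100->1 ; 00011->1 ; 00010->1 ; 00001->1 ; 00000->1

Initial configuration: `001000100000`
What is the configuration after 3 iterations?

111011101111
101010101111
100101001110

100101001110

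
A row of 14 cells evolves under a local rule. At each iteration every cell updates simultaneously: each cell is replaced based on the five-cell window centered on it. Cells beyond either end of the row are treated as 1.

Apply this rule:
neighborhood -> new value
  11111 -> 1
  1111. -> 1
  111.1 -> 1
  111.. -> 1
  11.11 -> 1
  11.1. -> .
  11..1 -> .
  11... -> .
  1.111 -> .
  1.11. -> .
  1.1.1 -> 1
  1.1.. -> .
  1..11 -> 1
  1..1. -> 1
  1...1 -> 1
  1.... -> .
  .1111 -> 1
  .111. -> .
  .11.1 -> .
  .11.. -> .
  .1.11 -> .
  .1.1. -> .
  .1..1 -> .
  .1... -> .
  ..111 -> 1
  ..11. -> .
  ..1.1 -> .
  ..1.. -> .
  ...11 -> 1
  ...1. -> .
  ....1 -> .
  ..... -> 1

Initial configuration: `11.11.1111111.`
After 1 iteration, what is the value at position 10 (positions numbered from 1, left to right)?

111..1.1111111
position 10 holds 1

1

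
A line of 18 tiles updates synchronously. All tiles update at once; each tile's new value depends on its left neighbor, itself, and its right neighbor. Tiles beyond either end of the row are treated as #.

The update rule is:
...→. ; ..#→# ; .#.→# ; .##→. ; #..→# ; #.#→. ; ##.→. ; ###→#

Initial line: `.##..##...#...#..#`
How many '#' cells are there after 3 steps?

...##..#.###.####.
#.#..###..#...##..
..###.#.####.#..##
count of #: 11

11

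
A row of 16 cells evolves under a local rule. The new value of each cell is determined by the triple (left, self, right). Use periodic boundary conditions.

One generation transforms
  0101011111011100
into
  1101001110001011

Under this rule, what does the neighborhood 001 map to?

At position 0 the neighborhood is 001; the next row has 1 there.

1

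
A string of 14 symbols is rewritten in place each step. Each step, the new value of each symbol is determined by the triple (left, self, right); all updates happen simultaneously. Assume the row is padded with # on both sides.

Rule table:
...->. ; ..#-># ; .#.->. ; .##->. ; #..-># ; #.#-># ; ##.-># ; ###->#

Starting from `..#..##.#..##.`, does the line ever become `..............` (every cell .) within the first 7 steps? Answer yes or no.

##.##.##.##.##
###.##.##.##.#
####.##.##.##.
#####.##.##.##
######.##.##.#
#######.##.##.
########.##.##
step 7 is ########.##.##, still not uniform .

no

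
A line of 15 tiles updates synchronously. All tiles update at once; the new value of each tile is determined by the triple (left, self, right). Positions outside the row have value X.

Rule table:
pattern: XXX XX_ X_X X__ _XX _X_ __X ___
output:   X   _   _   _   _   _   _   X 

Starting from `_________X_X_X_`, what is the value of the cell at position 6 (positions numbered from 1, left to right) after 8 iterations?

_XXXXXXX_______
__XXXXX__XXXXX_
___XXX____XXX__
_X__X__XX__X___
_____________X_
_XXXXXXXXXXX___
__XXXXXXXXX__X_
___XXXXXXX_____
position 6 holds X

X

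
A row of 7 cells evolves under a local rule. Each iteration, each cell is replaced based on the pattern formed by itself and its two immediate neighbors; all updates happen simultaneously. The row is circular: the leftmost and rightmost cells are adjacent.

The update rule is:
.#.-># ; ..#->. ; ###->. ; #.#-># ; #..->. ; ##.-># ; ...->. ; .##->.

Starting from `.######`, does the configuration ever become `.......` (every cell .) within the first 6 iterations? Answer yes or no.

no

#.....#
#......
#......  (fixed point — unchanged through iteration 6)
iteration 6 is #......, still not uniform .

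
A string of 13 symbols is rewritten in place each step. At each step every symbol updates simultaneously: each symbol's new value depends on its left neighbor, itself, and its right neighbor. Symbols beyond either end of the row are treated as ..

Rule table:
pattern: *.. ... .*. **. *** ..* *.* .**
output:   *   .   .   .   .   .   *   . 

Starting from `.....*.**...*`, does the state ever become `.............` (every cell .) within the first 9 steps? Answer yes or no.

yes

step 1: ......*..*...
step 2: .......*..*..
step 3: ........*..*.
step 4: .........*..*
step 5: ..........*..
step 6: ...........*.
step 7: ............*
step 8: .............
all cells are . at step 8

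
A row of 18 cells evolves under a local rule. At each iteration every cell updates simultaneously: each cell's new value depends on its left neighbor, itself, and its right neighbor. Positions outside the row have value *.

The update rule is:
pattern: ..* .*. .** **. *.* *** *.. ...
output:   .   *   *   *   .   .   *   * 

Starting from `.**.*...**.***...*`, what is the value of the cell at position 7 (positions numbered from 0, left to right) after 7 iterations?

.

.**.***.**.*.***.*
.**.*.*.**.*.*.*.*
.**.*.*.**.*.*.*.*  (fixed point — unchanged through iteration 7)
position 7 holds .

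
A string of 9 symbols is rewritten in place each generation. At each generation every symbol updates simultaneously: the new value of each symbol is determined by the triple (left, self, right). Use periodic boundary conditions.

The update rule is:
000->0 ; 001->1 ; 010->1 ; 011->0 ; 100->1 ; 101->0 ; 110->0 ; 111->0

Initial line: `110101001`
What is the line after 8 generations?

001101100

000101110
001100001
110010011
001111100
010000010
111000111
000101000
001101100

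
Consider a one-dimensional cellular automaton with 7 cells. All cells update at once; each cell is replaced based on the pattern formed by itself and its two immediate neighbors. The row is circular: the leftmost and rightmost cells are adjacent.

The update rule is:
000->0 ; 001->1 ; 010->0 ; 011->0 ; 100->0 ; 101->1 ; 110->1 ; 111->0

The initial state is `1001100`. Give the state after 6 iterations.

0010101
0101010
1010100
0101001
1010010
0100101

0100101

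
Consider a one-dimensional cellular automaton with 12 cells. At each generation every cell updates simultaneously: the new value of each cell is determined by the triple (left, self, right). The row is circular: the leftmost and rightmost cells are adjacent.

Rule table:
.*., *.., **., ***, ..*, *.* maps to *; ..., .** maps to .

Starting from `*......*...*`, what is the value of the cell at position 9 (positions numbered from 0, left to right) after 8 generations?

*

**....***.*.
.**..*.*****
*.*****.****
**.*****.***
***.*****.**
****.*****.*
*****.*****.
.*****.*****
position 9 holds *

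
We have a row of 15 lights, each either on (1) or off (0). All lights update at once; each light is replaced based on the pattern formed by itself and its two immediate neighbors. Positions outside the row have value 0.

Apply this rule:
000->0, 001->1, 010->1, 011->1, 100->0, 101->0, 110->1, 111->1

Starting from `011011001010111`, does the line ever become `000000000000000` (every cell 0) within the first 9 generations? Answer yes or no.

111011011010111
111011011010111  (fixed point — unchanged through generation 9)
generation 9 is 111011011010111, still not uniform 0

no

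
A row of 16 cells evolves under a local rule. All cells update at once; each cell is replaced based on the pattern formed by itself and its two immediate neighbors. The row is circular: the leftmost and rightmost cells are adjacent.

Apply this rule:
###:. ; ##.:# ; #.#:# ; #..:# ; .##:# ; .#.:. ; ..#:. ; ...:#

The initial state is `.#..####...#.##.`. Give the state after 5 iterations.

..#.#..###..####
#..#.#.#.##.#..#
##..#.#.####.#.#
.##..#.##..##.##
####..####.#####

####..####.#####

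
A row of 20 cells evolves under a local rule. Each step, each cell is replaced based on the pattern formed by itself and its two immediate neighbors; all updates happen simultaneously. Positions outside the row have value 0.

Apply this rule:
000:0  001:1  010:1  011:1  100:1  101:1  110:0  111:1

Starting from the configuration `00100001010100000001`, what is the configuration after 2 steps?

11101111111101000110

01110011111110000011
11101111111101000110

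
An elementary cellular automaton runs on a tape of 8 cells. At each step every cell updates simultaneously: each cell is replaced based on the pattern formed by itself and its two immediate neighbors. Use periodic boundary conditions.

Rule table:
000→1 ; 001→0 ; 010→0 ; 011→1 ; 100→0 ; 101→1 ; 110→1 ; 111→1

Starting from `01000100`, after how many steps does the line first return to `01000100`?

00010001
01000100

2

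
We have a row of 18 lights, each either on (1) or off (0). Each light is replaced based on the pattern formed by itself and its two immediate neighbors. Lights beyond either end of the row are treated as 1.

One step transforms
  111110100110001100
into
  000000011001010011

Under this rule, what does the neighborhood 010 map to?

0

At position 6 the neighborhood is 010; the next row has 0 there.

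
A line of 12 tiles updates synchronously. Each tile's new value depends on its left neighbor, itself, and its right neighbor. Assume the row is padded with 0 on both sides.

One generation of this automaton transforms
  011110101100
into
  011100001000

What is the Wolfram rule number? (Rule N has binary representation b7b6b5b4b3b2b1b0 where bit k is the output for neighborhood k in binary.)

position 2: 111 → 1  (bit 7 = 1)
position 4: 110 → 0  (bit 6 = 0)
position 5: 101 → 0  (bit 5 = 0)
position 10: 100 → 0  (bit 4 = 0)
position 1: 011 → 1  (bit 3 = 1)
position 6: 010 → 0  (bit 2 = 0)
position 0: 001 → 0  (bit 1 = 0)
position 11: 000 → 0  (bit 0 = 0)
bits b7..b0 = 10001000 = 136

136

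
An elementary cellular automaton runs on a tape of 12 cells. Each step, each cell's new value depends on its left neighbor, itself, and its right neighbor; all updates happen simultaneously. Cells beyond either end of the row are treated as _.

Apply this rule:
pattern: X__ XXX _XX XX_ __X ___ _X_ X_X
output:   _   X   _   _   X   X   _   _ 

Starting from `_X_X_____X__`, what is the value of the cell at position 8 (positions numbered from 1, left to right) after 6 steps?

_

X____XXXX__X
__XXX_XX__X_
XX_X_____X__
_____XXXX__X
XXXXX_XX__X_
_XXX_____X__
position 8 holds _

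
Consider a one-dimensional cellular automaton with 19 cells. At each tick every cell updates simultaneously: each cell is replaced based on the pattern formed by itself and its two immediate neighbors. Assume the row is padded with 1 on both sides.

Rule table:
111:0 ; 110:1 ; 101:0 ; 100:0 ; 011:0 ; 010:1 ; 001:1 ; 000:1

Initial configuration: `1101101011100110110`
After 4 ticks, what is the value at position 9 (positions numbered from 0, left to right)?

tick 1: 0100101000101010010
tick 2: 0101101011101010110
tick 3: 0100101000101010010  (repeats tick 1; period 2)
tick 4: 0101101011101010110
position 9 holds 1

1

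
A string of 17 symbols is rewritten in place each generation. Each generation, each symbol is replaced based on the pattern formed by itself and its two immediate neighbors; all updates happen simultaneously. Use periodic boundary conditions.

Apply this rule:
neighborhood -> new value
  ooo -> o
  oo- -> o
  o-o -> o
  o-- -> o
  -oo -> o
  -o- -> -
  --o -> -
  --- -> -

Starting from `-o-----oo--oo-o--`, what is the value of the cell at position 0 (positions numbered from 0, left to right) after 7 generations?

generation 1: --o----ooo-ooo-o-
generation 2: ---o---oooooooo-o
generation 3: o---o--ooooooooo-
generation 4: -o---o-oooooooooo
generation 5: o-o---ooooooooooo
generation 6: oo-o--ooooooooooo
generation 7: ooo-o-ooooooooooo
position 0 holds o

o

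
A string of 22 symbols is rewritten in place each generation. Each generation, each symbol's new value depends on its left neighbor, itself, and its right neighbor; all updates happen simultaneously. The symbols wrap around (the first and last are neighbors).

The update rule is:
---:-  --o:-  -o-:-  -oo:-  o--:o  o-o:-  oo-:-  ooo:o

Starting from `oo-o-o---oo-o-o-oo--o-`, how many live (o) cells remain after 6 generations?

------o-----------o---
-------o-----------o--
--------o-----------o-
---------o-----------o
o---------o-----------
-o---------o----------
count of o: 2

2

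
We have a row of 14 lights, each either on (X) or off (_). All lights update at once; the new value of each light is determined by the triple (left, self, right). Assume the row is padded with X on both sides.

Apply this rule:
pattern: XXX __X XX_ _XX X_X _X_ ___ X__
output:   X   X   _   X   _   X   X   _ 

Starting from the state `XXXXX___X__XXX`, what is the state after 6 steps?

XXXX__XXX_XXXX
XXX__XXX__XXXX
XX__XXX__XXXXX
X__XXX__XXXXXX
__XXX__XXXXXXX
_XXX__XXXXXXXX

_XXX__XXXXXXXX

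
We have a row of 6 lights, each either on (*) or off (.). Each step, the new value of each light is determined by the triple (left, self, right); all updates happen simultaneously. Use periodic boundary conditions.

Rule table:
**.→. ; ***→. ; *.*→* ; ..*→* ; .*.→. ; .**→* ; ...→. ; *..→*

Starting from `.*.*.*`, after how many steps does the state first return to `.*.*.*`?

2

step 1: *.*.*.
step 2: .*.*.*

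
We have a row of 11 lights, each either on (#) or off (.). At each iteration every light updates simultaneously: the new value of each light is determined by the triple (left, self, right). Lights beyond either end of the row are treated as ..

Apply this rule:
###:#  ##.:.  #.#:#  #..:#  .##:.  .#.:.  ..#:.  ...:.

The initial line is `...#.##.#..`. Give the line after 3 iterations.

......#..#.

....#..#.#.
.....#..#.#
......#..#.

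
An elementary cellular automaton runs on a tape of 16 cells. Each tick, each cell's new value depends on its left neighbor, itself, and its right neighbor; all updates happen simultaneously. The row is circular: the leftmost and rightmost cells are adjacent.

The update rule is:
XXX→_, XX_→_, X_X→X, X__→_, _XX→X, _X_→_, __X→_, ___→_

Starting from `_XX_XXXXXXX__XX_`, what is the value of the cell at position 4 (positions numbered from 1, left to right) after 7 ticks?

_

_X_XX________X__
__XX____________
__X_____________
________________
________________  (fixed point — unchanged through tick 7)
position 4 holds _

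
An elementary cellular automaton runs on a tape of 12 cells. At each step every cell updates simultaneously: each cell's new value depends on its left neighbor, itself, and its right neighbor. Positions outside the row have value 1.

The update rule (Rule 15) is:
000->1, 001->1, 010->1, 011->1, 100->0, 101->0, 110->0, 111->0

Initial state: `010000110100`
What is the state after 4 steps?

010101000011

010111100101
010100001101
010101111001
010101000011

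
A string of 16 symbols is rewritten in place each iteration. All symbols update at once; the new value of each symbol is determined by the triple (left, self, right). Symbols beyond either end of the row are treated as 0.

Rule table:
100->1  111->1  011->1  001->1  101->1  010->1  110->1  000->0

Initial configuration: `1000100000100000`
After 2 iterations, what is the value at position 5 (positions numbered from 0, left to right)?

1

1101110001110000
1111111011111000
position 5 holds 1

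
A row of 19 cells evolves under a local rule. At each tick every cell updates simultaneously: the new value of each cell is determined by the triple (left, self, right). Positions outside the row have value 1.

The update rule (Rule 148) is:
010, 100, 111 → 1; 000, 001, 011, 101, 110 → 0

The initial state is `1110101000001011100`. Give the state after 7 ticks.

1100101100001001010
1010100010001101010
0010110011000001010
1010001000100001010
0011001100110001010
1000100010001001010
0100110011001101010

0100110011001101010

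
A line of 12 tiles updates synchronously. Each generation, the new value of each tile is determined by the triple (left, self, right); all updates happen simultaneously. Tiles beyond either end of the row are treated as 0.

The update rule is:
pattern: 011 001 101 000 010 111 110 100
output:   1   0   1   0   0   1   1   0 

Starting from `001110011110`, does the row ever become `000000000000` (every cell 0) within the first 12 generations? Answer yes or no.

001110011110  (fixed point — unchanged through generation 12)
generation 12 is 001110011110, still not uniform 0

no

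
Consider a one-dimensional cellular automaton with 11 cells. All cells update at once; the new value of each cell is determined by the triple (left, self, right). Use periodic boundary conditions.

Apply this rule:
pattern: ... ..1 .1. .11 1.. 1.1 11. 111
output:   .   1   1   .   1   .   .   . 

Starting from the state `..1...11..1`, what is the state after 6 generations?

1111.....11

generation 1: 1111.1..111
generation 2: .....111...
generation 3: ....1...1..
generation 4: ...111.111.
generation 5: ..1.......1
generation 6: 1111.....11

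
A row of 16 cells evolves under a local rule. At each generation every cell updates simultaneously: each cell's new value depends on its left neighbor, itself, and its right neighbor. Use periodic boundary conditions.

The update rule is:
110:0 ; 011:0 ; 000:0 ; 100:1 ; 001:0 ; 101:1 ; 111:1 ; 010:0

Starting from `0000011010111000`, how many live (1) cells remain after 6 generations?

4

0000000101010100
0000000010101010
0000000001010101
1000000000101010
0100000000010101
1010000000001010
count of 1: 4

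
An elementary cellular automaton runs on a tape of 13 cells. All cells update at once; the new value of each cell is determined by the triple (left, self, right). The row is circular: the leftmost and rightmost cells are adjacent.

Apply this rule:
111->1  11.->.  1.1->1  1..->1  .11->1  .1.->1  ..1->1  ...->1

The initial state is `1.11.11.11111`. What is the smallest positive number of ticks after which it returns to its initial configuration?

.11.11.111111
11.11.111111.
1.11.111111.1
.11.111111.11
11.111111.11.
1.111111.11.1
.111111.11.11
111111.11.11.
11111.11.11.1
1111.11.11.11
111.11.11.111
11.11.11.1111
1.11.11.11111

13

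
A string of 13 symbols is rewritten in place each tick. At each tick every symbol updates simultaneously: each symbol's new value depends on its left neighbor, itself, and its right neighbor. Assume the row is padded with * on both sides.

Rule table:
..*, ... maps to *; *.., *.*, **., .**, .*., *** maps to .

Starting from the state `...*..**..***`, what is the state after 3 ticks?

.***..*...*..

.**..*...*...
....*..**..**
.***..*...*..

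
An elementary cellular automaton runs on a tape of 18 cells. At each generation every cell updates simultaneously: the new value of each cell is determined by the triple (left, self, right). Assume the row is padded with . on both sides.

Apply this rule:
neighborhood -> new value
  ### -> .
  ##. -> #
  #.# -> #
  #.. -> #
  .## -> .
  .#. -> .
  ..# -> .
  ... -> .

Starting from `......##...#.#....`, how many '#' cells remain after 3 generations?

.......##...#.#...
........##...#.#..
.........##...#.#.
count of #: 4

4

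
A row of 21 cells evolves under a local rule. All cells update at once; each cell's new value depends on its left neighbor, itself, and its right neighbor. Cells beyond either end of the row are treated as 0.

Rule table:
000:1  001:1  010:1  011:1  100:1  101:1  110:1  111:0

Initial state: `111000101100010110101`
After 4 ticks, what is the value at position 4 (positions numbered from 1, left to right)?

0

101111111111111111111
111000000000000000001
101111111111111111111  (repeats tick 1; period 2)
tick 4: 111000000000000000001
position 4 holds 0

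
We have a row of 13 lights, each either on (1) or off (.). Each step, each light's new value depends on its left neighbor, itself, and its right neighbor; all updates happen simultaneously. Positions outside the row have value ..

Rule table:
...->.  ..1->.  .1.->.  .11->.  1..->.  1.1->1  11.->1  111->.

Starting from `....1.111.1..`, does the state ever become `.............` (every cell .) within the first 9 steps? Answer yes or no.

yes

.....1..11...
.........1...
.............
all cells are . at step 3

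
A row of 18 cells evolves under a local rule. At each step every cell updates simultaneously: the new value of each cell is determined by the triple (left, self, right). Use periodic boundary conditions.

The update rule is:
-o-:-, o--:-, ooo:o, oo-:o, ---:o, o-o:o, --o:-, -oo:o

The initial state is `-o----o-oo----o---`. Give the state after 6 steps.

---oo--ooo-oo---oo
-o-oo--oooooo-o-oo
o-ooo--ooooooo-ooo
ooooo--ooooooooooo
ooooo--ooooooooooo  (fixed point — unchanged through step 6)

ooooo--ooooooooooo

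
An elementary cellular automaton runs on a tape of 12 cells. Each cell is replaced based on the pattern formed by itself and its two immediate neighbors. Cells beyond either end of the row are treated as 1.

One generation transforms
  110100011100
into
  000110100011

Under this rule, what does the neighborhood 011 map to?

At position 7 the neighborhood is 011; the next row has 0 there.

0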